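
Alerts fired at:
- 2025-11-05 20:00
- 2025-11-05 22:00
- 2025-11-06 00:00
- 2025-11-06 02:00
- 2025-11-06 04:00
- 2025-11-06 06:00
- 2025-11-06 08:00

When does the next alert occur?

2025-11-06 10:00

Spacing: 2, 2, 2, 2, 2, 2 h — constant 2 h.
2025-11-06 08:00 + 2 h = 2025-11-06 10:00.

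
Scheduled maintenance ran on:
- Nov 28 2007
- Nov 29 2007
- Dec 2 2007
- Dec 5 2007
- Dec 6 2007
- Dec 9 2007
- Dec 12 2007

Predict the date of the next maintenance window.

Dec 13 2007

The gap pattern 1, 3, 3, 1, 3, 3 repeats every 3 events.
These are the Wednesdays, Thursdays and Sundays of each week.
The following Thursday is Dec 13 2007.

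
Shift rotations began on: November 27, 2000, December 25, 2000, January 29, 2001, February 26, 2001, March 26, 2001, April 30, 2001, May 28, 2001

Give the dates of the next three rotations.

June 25, 2001; July 30, 2001; August 27, 2001

All Mondays; the gaps (28, 35, 28, 28, 35, 28) vary with month length.
This is the last Monday of each month.
Last Monday of June 2001: June 25, 2001.
July 2001 ends with Monday July 30, 2001.
August 2001 ends with Monday August 27, 2001.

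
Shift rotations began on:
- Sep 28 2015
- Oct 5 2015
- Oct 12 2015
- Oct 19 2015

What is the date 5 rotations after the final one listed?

Nov 23 2015

The spacing is 7, 7, 7 days — always 7 days.
Oct 19 2015 + 7 days = Oct 26 2015.
Oct 26 2015 + 7 days = Nov 2 2015.
Nov 2 2015 + 7 days = Nov 9 2015.
Nov 9 2015 + 7 days = Nov 16 2015.
Nov 16 2015 + 7 days = Nov 23 2015.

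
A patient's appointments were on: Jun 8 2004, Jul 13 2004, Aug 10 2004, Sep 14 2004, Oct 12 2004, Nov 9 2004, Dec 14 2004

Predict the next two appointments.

Gaps: 35, 28, 35, 28, 28, 35 days — a mix of 28 and 35. Every date is a Tuesday.
Each is the 2nd Tuesday of its month.
2nd Tuesday of January 2005: Jan 11 2005.
2nd Tuesday of February 2005: Feb 8 2005.

Jan 11 2005, Feb 8 2005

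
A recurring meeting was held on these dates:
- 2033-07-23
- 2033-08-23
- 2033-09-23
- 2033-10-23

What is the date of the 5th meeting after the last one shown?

2034-03-23

Each date is the 23rd; the gaps (31, 31, 30) track the month lengths.
The rule is the 23rd of each month.
Next: November 2033 → 2033-11-23.
Next: December 2033 → 2033-12-23.
Next: January 2034 → 2034-01-23.
Next: February 2034 → 2034-02-23.
March 2034: 2034-03-23.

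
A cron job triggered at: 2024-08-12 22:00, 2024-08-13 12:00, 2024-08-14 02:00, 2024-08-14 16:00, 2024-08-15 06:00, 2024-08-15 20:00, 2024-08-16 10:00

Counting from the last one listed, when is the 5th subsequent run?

The interval is a steady 14 hours (14, 14, 14, 14, 14, 14).
2024-08-16 10:00 + 14 h = 2024-08-17 00:00.
2024-08-17 00:00 + 14 h = 2024-08-17 14:00.
2024-08-17 14:00 + 14 h = 2024-08-18 04:00.
2024-08-18 04:00 + 14 h = 2024-08-18 18:00.
2024-08-18 18:00 + 14 h = 2024-08-19 08:00.

2024-08-19 08:00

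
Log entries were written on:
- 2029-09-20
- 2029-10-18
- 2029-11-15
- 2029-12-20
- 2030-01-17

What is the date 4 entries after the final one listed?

All dates are Thursdays, 28, 28, 35, 28 days apart.
Specifically, the 3rd Thursday of each month.
February 2030 — 3rd Thursday is 2030-02-21.
3rd Thursday of March 2030: 2030-03-21.
April 2030 — 3rd Thursday is 2030-04-18.
May 2030 — 3rd Thursday is 2030-05-16.

2030-05-16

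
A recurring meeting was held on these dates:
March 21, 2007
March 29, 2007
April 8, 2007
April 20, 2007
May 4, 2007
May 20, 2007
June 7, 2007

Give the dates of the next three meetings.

June 27, 2007; July 19, 2007; August 12, 2007

Intervals are 8, 10, 12, 14, 16, 18 days — an arithmetic progression with common difference 2.
Next gap: 20 days. June 7, 2007 + 20 days = June 27, 2007.
Next gap: 22 days. June 27, 2007 + 22 days = July 19, 2007.
Next gap: 24 days. July 19, 2007 + 24 days = August 12, 2007.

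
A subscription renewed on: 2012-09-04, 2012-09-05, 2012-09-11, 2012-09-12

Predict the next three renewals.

Gaps: 1, 6, 1 days — not constant, but cyclic with period 2.
The events fall on every Tuesday and Wednesday.
Next Tuesday: 2012-09-18.
Next Wednesday: 2012-09-19.
Next Tuesday: 2012-09-25.

2012-09-18, 2012-09-19, 2012-09-25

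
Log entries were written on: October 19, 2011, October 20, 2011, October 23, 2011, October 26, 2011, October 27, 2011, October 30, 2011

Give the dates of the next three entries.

November 2, 2011; November 3, 2011; November 6, 2011

The gap pattern 1, 3, 3, 1, 3 repeats every 3 events.
These are the Wednesdays, Thursdays and Sundays of each week.
The following Wednesday is November 2, 2011.
The following Thursday is November 3, 2011.
The following Sunday is November 6, 2011.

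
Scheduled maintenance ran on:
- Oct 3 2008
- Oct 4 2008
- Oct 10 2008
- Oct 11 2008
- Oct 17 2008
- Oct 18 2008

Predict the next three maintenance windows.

The gap pattern 1, 6, 1, 6, 1 repeats every 2 events.
These are the Fridays and Saturdays of each week.
Next Friday: Oct 24 2008.
The following Saturday is Oct 25 2008.
The following Friday is Oct 31 2008.

Oct 24 2008, Oct 25 2008, Oct 31 2008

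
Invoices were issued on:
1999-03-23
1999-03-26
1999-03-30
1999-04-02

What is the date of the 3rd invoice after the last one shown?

Every event lands on a Tuesday or Friday (gaps cycle 3, 4, 3).
So the schedule is: every Tuesday and Friday.
Next Tuesday: 1999-04-06.
Next Friday: 1999-04-09.
Next Tuesday: 1999-04-13.

1999-04-13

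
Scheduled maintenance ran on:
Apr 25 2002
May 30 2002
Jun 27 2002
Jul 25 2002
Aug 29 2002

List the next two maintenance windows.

Sep 26 2002, Oct 31 2002

These are Thursdays with 35, 28, 28, 35-day gaps.
Each is the final Thursday of its month — May 30 2002 is past the 28th, so '4th Thursday' doesn't fit.
Last Thursday of September 2002: Sep 26 2002.
October 2002 ends with Thursday Oct 31 2002.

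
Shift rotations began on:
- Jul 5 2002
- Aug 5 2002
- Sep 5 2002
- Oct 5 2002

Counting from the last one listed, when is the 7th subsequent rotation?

The day-of-month is always 5 (31, 31, 30 days between events).
So this recurs on the 5th of each month.
Next: November 2002 → Nov 5 2002.
December 2002: Dec 5 2002.
Next: January 2003 → Jan 5 2003.
February 2003: Feb 5 2003.
March 2003: Mar 5 2003.
April 2003: Apr 5 2003.
May 2003: May 5 2003.

May 5 2003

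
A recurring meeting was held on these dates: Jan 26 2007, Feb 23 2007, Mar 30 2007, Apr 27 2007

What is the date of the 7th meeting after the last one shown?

These are Fridays with 28, 35, 28-day gaps.
Each is the final Friday of its month — Mar 30 2007 is past the 28th, so '4th Friday' doesn't fit.
Last Friday of May 2007: May 25 2007.
Last Friday of June 2007: Jun 29 2007.
July 2007 ends with Friday Jul 27 2007.
Last Friday of August 2007: Aug 31 2007.
Last Friday of September 2007: Sep 28 2007.
Last Friday of October 2007: Oct 26 2007.
November 2007 ends with Friday Nov 30 2007.

Nov 30 2007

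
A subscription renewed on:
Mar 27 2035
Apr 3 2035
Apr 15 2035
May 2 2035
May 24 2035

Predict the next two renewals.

The spacing grows by 5 each time: 7, 12, 17, 22 days.
Next gap: 27 days. May 24 2035 + 27 days = Jun 20 2035.
Next gap: 32 days. Jun 20 2035 + 32 days = Jul 22 2035.

Jun 20 2035, Jul 22 2035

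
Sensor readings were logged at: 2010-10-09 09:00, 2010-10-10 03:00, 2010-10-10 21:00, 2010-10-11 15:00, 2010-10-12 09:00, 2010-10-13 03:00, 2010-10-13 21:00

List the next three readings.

2010-10-14 15:00, 2010-10-15 09:00, 2010-10-16 03:00

Spacing: 18, 18, 18, 18, 18, 18 h — constant 18 h.
2010-10-13 21:00 + 18 h = 2010-10-14 15:00.
2010-10-14 15:00 + 18 h = 2010-10-15 09:00.
2010-10-15 09:00 + 18 h = 2010-10-16 03:00.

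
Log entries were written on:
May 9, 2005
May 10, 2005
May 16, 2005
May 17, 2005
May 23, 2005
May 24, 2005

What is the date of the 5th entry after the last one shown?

June 13, 2005

Gaps: 1, 6, 1, 6, 1 days — not constant, but cyclic with period 2.
The events fall on every Monday and Tuesday.
Next Monday: May 30, 2005.
The following Tuesday is May 31, 2005.
The following Monday is June 6, 2005.
Next Tuesday: June 7, 2005.
Next Monday: June 13, 2005.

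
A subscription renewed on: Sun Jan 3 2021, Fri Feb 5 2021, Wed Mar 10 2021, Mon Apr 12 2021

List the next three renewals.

Gaps between consecutive events: 33, 33, 33 days — a constant 33-day interval.
Mon Apr 12 2021 + 33 days = Sat May 15 2021.
Sat May 15 2021 + 33 days = Thu Jun 17 2021.
Thu Jun 17 2021 + 33 days = Tue Jul 20 2021.

Sat May 15 2021, Thu Jun 17 2021, Tue Jul 20 2021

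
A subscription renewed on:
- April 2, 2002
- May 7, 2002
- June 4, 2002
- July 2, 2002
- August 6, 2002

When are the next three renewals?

All dates are Tuesdays, 35, 28, 28, 35 days apart.
Specifically, the 1st Tuesday of each month.
1st Tuesday of September 2002: September 3, 2002.
1st Tuesday of October 2002: October 1, 2002.
1st Tuesday of November 2002: November 5, 2002.

September 3, 2002; October 1, 2002; November 5, 2002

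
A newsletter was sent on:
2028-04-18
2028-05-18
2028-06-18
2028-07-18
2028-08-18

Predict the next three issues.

2028-09-18, 2028-10-18, 2028-11-18

Each date is the 18th; the gaps (30, 31, 30, 31) track the month lengths.
The rule is the 18th of each month.
Next: September 2028 → 2028-09-18.
Next: October 2028 → 2028-10-18.
Next: November 2028 → 2028-11-18.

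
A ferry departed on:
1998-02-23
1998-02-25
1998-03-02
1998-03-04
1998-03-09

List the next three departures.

The gap pattern 2, 5, 2, 5 repeats every 2 events.
These are the Mondays and Wednesdays of each week.
Next Wednesday: 1998-03-11.
The following Monday is 1998-03-16.
Next Wednesday: 1998-03-18.

1998-03-11, 1998-03-16, 1998-03-18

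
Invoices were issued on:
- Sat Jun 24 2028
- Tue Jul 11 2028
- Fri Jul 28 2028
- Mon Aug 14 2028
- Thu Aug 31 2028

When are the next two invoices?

Sun Sep 17 2028, Wed Oct 4 2028

The spacing is 17, 17, 17, 17 days — always 17 days.
Thu Aug 31 2028 + 17 days = Sun Sep 17 2028.
Sun Sep 17 2028 + 17 days = Wed Oct 4 2028.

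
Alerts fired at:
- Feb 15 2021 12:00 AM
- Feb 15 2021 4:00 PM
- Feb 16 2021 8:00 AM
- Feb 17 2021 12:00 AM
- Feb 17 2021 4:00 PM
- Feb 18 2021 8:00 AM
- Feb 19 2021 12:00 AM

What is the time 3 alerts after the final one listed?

Gaps: 16, 16, 16, 16, 16, 16 hours — each event is 16 hours after the previous one.
Feb 19 2021 12:00 AM + 16 h = Feb 19 2021 4:00 PM.
Feb 19 2021 4:00 PM + 16 h = Feb 20 2021 8:00 AM.
Feb 20 2021 8:00 AM + 16 h = Feb 21 2021 12:00 AM.

Feb 21 2021 12:00 AM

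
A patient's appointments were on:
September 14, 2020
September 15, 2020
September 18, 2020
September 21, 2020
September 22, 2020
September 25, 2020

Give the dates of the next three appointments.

Gaps: 1, 3, 3, 1, 3 days — not constant, but cyclic with period 3.
The events fall on every Monday, Tuesday and Friday.
Next Monday: September 28, 2020.
Next Tuesday: September 29, 2020.
Next Friday: October 2, 2020.

September 28, 2020; September 29, 2020; October 2, 2020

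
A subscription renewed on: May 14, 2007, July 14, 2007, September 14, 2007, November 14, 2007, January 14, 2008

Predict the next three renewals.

March 14, 2008; May 14, 2008; July 14, 2008

Gaps: 61, 62, 61, 61 days — not constant. Every event is on the 14th of the month.
Pattern: the 14th of every 2 months.
Next: March 2008 → March 14, 2008.
May 2008: May 14, 2008.
July 2008: July 14, 2008.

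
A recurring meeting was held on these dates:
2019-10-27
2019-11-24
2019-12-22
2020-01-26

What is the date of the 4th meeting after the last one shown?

All dates are Sundays, 28, 28, 35 days apart.
Specifically, the 4th Sunday of each month.
February 2020 — 4th Sunday is 2020-02-23.
4th Sunday of March 2020: 2020-03-22.
4th Sunday of April 2020: 2020-04-26.
May 2020 — 4th Sunday is 2020-05-24.

2020-05-24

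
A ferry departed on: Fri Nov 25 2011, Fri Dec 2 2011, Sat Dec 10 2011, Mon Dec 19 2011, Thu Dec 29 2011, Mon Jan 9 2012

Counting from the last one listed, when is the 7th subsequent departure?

Gaps: 7, 8, 9, 10, 11 days — each gap is 1 larger than the previous one.
Next gap: 12 days. Mon Jan 9 2012 + 12 days = Sat Jan 21 2012.
Next gap: 13 days. Sat Jan 21 2012 + 13 days = Fri Feb 3 2012.
Next gap: 14 days. Fri Feb 3 2012 + 14 days = Fri Feb 17 2012.
Next gap: 15 days. Fri Feb 17 2012 + 15 days = Sat Mar 3 2012.
Next gap: 16 days. Sat Mar 3 2012 + 16 days = Mon Mar 19 2012.
Next gap: 17 days. Mon Mar 19 2012 + 17 days = Thu Apr 5 2012.
Next gap: 18 days. Thu Apr 5 2012 + 18 days = Mon Apr 23 2012.

Mon Apr 23 2012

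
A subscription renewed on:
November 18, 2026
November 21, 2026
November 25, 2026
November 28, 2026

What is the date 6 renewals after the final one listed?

December 19, 2026

Every event lands on a Wednesday or Saturday (gaps cycle 3, 4, 3).
So the schedule is: every Wednesday and Saturday.
Next Wednesday: December 2, 2026.
Next Saturday: December 5, 2026.
The following Wednesday is December 9, 2026.
Next Saturday: December 12, 2026.
Next Wednesday: December 16, 2026.
The following Saturday is December 19, 2026.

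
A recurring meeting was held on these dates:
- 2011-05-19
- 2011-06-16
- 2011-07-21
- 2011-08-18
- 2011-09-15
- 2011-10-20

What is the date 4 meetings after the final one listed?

2012-02-16

All dates are Thursdays, 28, 35, 28, 28, 35 days apart.
Specifically, the 3rd Thursday of each month.
3rd Thursday of November 2011: 2011-11-17.
3rd Thursday of December 2011: 2011-12-15.
January 2012 — 3rd Thursday is 2012-01-19.
3rd Thursday of February 2012: 2012-02-16.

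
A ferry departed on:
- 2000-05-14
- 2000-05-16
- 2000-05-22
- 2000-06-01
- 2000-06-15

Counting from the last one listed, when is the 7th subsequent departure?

Intervals are 2, 6, 10, 14 days — an arithmetic progression with common difference 4.
Next gap: 18 days. 2000-06-15 + 18 days = 2000-07-03.
Next gap: 22 days. 2000-07-03 + 22 days = 2000-07-25.
Next gap: 26 days. 2000-07-25 + 26 days = 2000-08-20.
Next gap: 30 days. 2000-08-20 + 30 days = 2000-09-19.
Next gap: 34 days. 2000-09-19 + 34 days = 2000-10-23.
Next gap: 38 days. 2000-10-23 + 38 days = 2000-11-30.
Next gap: 42 days. 2000-11-30 + 42 days = 2001-01-11.

2001-01-11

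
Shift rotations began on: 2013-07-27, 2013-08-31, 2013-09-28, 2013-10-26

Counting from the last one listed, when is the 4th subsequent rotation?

All Saturdays; the gaps (35, 28, 28) vary with month length.
This is the last Saturday of each month.
November 2013 ends with Saturday 2013-11-30.
Last Saturday of December 2013: 2013-12-28.
Last Saturday of January 2014: 2014-01-25.
Last Saturday of February 2014: 2014-02-22.

2014-02-22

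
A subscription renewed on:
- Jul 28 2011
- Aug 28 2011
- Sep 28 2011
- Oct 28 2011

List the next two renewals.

Nov 28 2011, Dec 28 2011

Gaps: 31, 31, 30 days — not constant. Every event is on the 28th of the month.
Pattern: the 28th of each month.
November 2011: Nov 28 2011.
December 2011: Dec 28 2011.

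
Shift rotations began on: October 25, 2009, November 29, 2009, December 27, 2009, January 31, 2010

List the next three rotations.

Every date is a Sunday; gaps 35, 28, 35 days.
Each is the last Sunday of its month (at least one falls on the 29th or later, ruling out '4th Sunday').
February 2010 ends with Sunday February 28, 2010.
Last Sunday of March 2010: March 28, 2010.
April 2010 ends with Sunday April 25, 2010.

February 28, 2010; March 28, 2010; April 25, 2010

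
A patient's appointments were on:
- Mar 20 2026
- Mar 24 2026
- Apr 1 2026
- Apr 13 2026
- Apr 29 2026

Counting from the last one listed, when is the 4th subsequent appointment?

Aug 11 2026

Intervals are 4, 8, 12, 16 days — an arithmetic progression with common difference 4.
Next gap: 20 days. Apr 29 2026 + 20 days = May 19 2026.
Next gap: 24 days. May 19 2026 + 24 days = Jun 12 2026.
Next gap: 28 days. Jun 12 2026 + 28 days = Jul 10 2026.
Next gap: 32 days. Jul 10 2026 + 32 days = Aug 11 2026.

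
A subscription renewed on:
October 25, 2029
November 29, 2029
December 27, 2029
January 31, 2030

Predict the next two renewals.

These are Thursdays with 35, 28, 35-day gaps.
Each is the final Thursday of its month — November 29, 2029 is past the 28th, so '4th Thursday' doesn't fit.
Last Thursday of February 2030: February 28, 2030.
Last Thursday of March 2030: March 28, 2030.

February 28, 2030; March 28, 2030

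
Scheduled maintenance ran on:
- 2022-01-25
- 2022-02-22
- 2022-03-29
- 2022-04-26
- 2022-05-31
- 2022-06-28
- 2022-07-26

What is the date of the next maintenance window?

2022-08-30

All Tuesdays; the gaps (28, 35, 28, 35, 28, 28) vary with month length.
This is the last Tuesday of each month.
August 2022 ends with Tuesday 2022-08-30.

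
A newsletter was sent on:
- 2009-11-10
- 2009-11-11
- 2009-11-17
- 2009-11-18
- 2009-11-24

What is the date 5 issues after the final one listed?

2009-12-09

The gap pattern 1, 6, 1, 6 repeats every 2 events.
These are the Tuesdays and Wednesdays of each week.
Next Wednesday: 2009-11-25.
The following Tuesday is 2009-12-01.
Next Wednesday: 2009-12-02.
The following Tuesday is 2009-12-08.
Next Wednesday: 2009-12-09.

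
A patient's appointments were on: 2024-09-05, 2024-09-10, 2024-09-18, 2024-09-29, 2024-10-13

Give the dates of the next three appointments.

2024-10-30, 2024-11-19, 2024-12-12

The spacing grows by 3 each time: 5, 8, 11, 14 days.
Next gap: 17 days. 2024-10-13 + 17 days = 2024-10-30.
Next gap: 20 days. 2024-10-30 + 20 days = 2024-11-19.
Next gap: 23 days. 2024-11-19 + 23 days = 2024-12-12.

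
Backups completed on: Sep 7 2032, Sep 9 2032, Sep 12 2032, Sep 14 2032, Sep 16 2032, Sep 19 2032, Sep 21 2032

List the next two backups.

Sep 23 2032, Sep 26 2032

Every event lands on a Tuesday or Thursday or Sunday (gaps cycle 2, 3, 2, 2, 3, 2).
So the schedule is: every Tuesday, Thursday and Sunday.
The following Thursday is Sep 23 2032.
Next Sunday: Sep 26 2032.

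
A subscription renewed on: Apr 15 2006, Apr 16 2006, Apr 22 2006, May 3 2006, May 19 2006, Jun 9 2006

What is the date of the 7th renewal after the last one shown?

Mar 23 2007

The spacing grows by 5 each time: 1, 6, 11, 16, 21 days.
Next gap: 26 days. Jun 9 2006 + 26 days = Jul 5 2006.
Next gap: 31 days. Jul 5 2006 + 31 days = Aug 5 2006.
Next gap: 36 days. Aug 5 2006 + 36 days = Sep 10 2006.
Next gap: 41 days. Sep 10 2006 + 41 days = Oct 21 2006.
Next gap: 46 days. Oct 21 2006 + 46 days = Dec 6 2006.
Next gap: 51 days. Dec 6 2006 + 51 days = Jan 26 2007.
Next gap: 56 days. Jan 26 2007 + 56 days = Mar 23 2007.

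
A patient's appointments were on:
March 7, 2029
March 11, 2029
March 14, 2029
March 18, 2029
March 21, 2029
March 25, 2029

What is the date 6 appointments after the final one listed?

April 15, 2029

Every event lands on a Wednesday or Sunday (gaps cycle 4, 3, 4, 3, 4).
So the schedule is: every Wednesday and Sunday.
The following Wednesday is March 28, 2029.
The following Sunday is April 1, 2029.
The following Wednesday is April 4, 2029.
Next Sunday: April 8, 2029.
Next Wednesday: April 11, 2029.
Next Sunday: April 15, 2029.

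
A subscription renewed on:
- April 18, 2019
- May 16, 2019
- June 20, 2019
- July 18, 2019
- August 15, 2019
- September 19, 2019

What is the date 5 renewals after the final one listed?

February 20, 2020

All dates are Thursdays, 28, 35, 28, 28, 35 days apart.
Specifically, the 3rd Thursday of each month.
October 2019 — 3rd Thursday is October 17, 2019.
3rd Thursday of November 2019: November 21, 2019.
December 2019 — 3rd Thursday is December 19, 2019.
3rd Thursday of January 2020: January 16, 2020.
February 2020 — 3rd Thursday is February 20, 2020.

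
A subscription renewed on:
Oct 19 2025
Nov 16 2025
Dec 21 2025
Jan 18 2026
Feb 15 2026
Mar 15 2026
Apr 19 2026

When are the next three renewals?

May 17 2026, Jun 21 2026, Jul 19 2026

Gaps: 28, 35, 28, 28, 28, 35 days — a mix of 28 and 35. Every date is a Sunday.
Each is the 3rd Sunday of its month.
3rd Sunday of May 2026: May 17 2026.
June 2026 — 3rd Sunday is Jun 21 2026.
July 2026 — 3rd Sunday is Jul 19 2026.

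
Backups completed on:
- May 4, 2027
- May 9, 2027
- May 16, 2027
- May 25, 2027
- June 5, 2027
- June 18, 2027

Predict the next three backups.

Gaps: 5, 7, 9, 11, 13 days — each gap is 2 larger than the previous one.
Next gap: 15 days. June 18, 2027 + 15 days = July 3, 2027.
Next gap: 17 days. July 3, 2027 + 17 days = July 20, 2027.
Next gap: 19 days. July 20, 2027 + 19 days = August 8, 2027.

July 3, 2027; July 20, 2027; August 8, 2027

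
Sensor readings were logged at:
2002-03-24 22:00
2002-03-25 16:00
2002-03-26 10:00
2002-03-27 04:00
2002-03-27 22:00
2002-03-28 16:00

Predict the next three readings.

2002-03-29 10:00, 2002-03-30 04:00, 2002-03-30 22:00

The interval is a steady 18 hours (18, 18, 18, 18, 18).
2002-03-28 16:00 + 18 h = 2002-03-29 10:00.
2002-03-29 10:00 + 18 h = 2002-03-30 04:00.
2002-03-30 04:00 + 18 h = 2002-03-30 22:00.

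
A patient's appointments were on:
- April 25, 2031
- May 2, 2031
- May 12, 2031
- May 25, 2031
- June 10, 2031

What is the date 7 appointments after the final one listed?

The spacing grows by 3 each time: 7, 10, 13, 16 days.
Next gap: 19 days. June 10, 2031 + 19 days = June 29, 2031.
Next gap: 22 days. June 29, 2031 + 22 days = July 21, 2031.
Next gap: 25 days. July 21, 2031 + 25 days = August 15, 2031.
Next gap: 28 days. August 15, 2031 + 28 days = September 12, 2031.
Next gap: 31 days. September 12, 2031 + 31 days = October 13, 2031.
Next gap: 34 days. October 13, 2031 + 34 days = November 16, 2031.
Next gap: 37 days. November 16, 2031 + 37 days = December 23, 2031.

December 23, 2031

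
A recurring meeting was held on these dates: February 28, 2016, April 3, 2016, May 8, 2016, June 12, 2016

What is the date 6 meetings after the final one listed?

Every event comes 35 days after the last (35, 35, 35).
June 12, 2016 + 35 days = July 17, 2016.
July 17, 2016 + 35 days = August 21, 2016.
August 21, 2016 + 35 days = September 25, 2016.
September 25, 2016 + 35 days = October 30, 2016.
October 30, 2016 + 35 days = December 4, 2016.
December 4, 2016 + 35 days = January 8, 2017.

January 8, 2017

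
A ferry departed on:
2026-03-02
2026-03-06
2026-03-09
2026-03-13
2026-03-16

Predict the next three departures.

Every event lands on a Monday or Friday (gaps cycle 4, 3, 4, 3).
So the schedule is: every Monday and Friday.
Next Friday: 2026-03-20.
The following Monday is 2026-03-23.
Next Friday: 2026-03-27.

2026-03-20, 2026-03-23, 2026-03-27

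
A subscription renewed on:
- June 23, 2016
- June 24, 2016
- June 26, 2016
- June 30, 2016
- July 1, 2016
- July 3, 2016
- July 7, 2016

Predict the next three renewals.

July 8, 2016; July 10, 2016; July 14, 2016

The gap pattern 1, 2, 4, 1, 2, 4 repeats every 3 events.
These are the Thursdays, Fridays and Sundays of each week.
Next Friday: July 8, 2016.
The following Sunday is July 10, 2016.
Next Thursday: July 14, 2016.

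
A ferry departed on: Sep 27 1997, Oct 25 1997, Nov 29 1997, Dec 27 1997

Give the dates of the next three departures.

Jan 31 1998, Feb 28 1998, Mar 28 1998

All Saturdays; the gaps (28, 35, 28) vary with month length.
This is the last Saturday of each month.
Last Saturday of January 1998: Jan 31 1998.
Last Saturday of February 1998: Feb 28 1998.
March 1998 ends with Saturday Mar 28 1998.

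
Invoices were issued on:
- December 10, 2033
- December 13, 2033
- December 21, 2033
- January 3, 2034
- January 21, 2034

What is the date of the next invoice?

Intervals are 3, 8, 13, 18 days — an arithmetic progression with common difference 5.
Next gap: 23 days. January 21, 2034 + 23 days = February 13, 2034.

February 13, 2034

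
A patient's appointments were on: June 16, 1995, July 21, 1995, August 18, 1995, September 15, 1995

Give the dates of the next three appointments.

October 20, 1995; November 17, 1995; December 15, 1995

Gaps: 35, 28, 28 days — a mix of 28 and 35. Every date is a Friday.
Each is the 3rd Friday of its month.
3rd Friday of October 1995: October 20, 1995.
November 1995 — 3rd Friday is November 17, 1995.
December 1995 — 3rd Friday is December 15, 1995.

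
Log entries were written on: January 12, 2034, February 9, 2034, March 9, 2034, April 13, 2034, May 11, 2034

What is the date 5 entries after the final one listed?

October 12, 2034

These are Thursdays at 28- or 35-day spacing (28, 28, 35, 28).
The pattern: 2nd Thursday of the month.
2nd Thursday of June 2034: June 8, 2034.
July 2034 — 2nd Thursday is July 13, 2034.
August 2034 — 2nd Thursday is August 10, 2034.
September 2034 — 2nd Thursday is September 14, 2034.
October 2034 — 2nd Thursday is October 12, 2034.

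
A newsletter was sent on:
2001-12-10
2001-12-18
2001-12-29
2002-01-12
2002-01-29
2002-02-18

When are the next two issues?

Gaps: 8, 11, 14, 17, 20 days — each gap is 3 larger than the previous one.
Next gap: 23 days. 2002-02-18 + 23 days = 2002-03-13.
Next gap: 26 days. 2002-03-13 + 26 days = 2002-04-08.

2002-03-13, 2002-04-08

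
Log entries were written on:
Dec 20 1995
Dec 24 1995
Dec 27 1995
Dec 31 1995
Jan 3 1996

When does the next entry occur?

Jan 7 1996

Gaps: 4, 3, 4, 3 days — not constant, but cyclic with period 2.
The events fall on every Wednesday and Sunday.
The following Sunday is Jan 7 1996.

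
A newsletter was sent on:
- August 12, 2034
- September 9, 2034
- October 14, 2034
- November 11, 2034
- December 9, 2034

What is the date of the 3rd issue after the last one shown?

March 10, 2035

These are Saturdays at 28- or 35-day spacing (28, 35, 28, 28).
The pattern: 2nd Saturday of the month.
January 2035 — 2nd Saturday is January 13, 2035.
2nd Saturday of February 2035: February 10, 2035.
March 2035 — 2nd Saturday is March 10, 2035.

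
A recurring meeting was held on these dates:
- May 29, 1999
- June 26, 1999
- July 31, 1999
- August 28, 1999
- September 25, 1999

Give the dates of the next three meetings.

October 30, 1999; November 27, 1999; December 25, 1999

All Saturdays; the gaps (28, 35, 28, 28) vary with month length.
This is the last Saturday of each month.
October 1999 ends with Saturday October 30, 1999.
November 1999 ends with Saturday November 27, 1999.
December 1999 ends with Saturday December 25, 1999.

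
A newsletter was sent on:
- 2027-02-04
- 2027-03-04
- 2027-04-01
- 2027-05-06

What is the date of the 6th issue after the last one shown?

Gaps: 28, 28, 35 days — a mix of 28 and 35. Every date is a Thursday.
Each is the 1st Thursday of its month.
1st Thursday of June 2027: 2027-06-03.
July 2027 — 1st Thursday is 2027-07-01.
August 2027 — 1st Thursday is 2027-08-05.
September 2027 — 1st Thursday is 2027-09-02.
1st Thursday of October 2027: 2027-10-07.
1st Thursday of November 2027: 2027-11-04.

2027-11-04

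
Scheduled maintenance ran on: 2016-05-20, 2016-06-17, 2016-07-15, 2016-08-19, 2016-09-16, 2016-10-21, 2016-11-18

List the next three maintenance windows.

All dates are Fridays, 28, 28, 35, 28, 35, 28 days apart.
Specifically, the 3rd Friday of each month.
3rd Friday of December 2016: 2016-12-16.
January 2017 — 3rd Friday is 2017-01-20.
February 2017 — 3rd Friday is 2017-02-17.

2016-12-16, 2017-01-20, 2017-02-17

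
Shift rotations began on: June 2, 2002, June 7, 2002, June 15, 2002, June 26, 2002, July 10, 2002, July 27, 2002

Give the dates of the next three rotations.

August 16, 2002; September 8, 2002; October 4, 2002

Gaps: 5, 8, 11, 14, 17 days — each gap is 3 larger than the previous one.
Next gap: 20 days. July 27, 2002 + 20 days = August 16, 2002.
Next gap: 23 days. August 16, 2002 + 23 days = September 8, 2002.
Next gap: 26 days. September 8, 2002 + 26 days = October 4, 2002.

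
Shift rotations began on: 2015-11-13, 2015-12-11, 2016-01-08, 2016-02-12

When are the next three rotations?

All dates are Fridays, 28, 28, 35 days apart.
Specifically, the 2nd Friday of each month.
March 2016 — 2nd Friday is 2016-03-11.
2nd Friday of April 2016: 2016-04-08.
May 2016 — 2nd Friday is 2016-05-13.

2016-03-11, 2016-04-08, 2016-05-13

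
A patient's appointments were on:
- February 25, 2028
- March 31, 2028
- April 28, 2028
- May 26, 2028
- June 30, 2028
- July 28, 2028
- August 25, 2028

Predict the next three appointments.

These are Fridays with 35, 28, 28, 35, 28, 28-day gaps.
Each is the final Friday of its month — March 31, 2028 is past the 28th, so '4th Friday' doesn't fit.
September 2028 ends with Friday September 29, 2028.
Last Friday of October 2028: October 27, 2028.
Last Friday of November 2028: November 24, 2028.

September 29, 2028; October 27, 2028; November 24, 2028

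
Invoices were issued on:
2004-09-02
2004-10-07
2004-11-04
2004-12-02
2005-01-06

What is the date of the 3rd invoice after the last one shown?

2005-04-07

These are Thursdays at 28- or 35-day spacing (35, 28, 28, 35).
The pattern: 1st Thursday of the month.
February 2005 — 1st Thursday is 2005-02-03.
March 2005 — 1st Thursday is 2005-03-03.
1st Thursday of April 2005: 2005-04-07.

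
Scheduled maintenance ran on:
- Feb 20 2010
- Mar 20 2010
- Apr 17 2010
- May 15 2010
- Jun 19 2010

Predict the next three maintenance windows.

Jul 17 2010, Aug 21 2010, Sep 18 2010

These are Saturdays at 28- or 35-day spacing (28, 28, 28, 35).
The pattern: 3rd Saturday of the month.
3rd Saturday of July 2010: Jul 17 2010.
3rd Saturday of August 2010: Aug 21 2010.
September 2010 — 3rd Saturday is Sep 18 2010.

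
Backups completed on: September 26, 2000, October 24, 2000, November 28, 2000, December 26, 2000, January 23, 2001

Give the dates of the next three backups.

February 27, 2001; March 27, 2001; April 24, 2001

These are Tuesdays at 28- or 35-day spacing (28, 35, 28, 28).
The pattern: 4th Tuesday of the month.
February 2001 — 4th Tuesday is February 27, 2001.
March 2001 — 4th Tuesday is March 27, 2001.
April 2001 — 4th Tuesday is April 24, 2001.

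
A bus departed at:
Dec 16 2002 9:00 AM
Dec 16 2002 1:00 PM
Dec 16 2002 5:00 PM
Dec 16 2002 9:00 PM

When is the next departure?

Spacing: 4, 4, 4 h — constant 4 h.
Dec 16 2002 9:00 PM + 4 h = Dec 17 2002 1:00 AM.

Dec 17 2002 1:00 AM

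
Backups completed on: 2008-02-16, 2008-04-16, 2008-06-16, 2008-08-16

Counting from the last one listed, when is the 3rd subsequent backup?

2009-02-16

Each date is the 16th; the gaps (60, 61, 61) track the month lengths.
The rule is the 16th of every 2 months.
Next: October 2008 → 2008-10-16.
December 2008: 2008-12-16.
February 2009: 2009-02-16.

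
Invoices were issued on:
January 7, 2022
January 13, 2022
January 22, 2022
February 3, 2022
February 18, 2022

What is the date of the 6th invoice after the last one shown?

July 21, 2022

The spacing grows by 3 each time: 6, 9, 12, 15 days.
Next gap: 18 days. February 18, 2022 + 18 days = March 8, 2022.
Next gap: 21 days. March 8, 2022 + 21 days = March 29, 2022.
Next gap: 24 days. March 29, 2022 + 24 days = April 22, 2022.
Next gap: 27 days. April 22, 2022 + 27 days = May 19, 2022.
Next gap: 30 days. May 19, 2022 + 30 days = June 18, 2022.
Next gap: 33 days. June 18, 2022 + 33 days = July 21, 2022.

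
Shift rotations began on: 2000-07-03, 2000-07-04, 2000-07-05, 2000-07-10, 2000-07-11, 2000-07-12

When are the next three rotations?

The gap pattern 1, 1, 5, 1, 1 repeats every 3 events.
These are the Mondays, Tuesdays and Wednesdays of each week.
The following Monday is 2000-07-17.
The following Tuesday is 2000-07-18.
Next Wednesday: 2000-07-19.

2000-07-17, 2000-07-18, 2000-07-19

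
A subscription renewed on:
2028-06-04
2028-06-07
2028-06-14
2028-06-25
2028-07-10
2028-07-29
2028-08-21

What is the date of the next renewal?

2028-09-17

Gaps: 3, 7, 11, 15, 19, 23 days — each gap is 4 larger than the previous one.
Next gap: 27 days. 2028-08-21 + 27 days = 2028-09-17.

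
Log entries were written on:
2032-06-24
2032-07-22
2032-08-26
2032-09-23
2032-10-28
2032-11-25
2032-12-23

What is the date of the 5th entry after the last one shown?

2033-05-26

These are Thursdays at 28- or 35-day spacing (28, 35, 28, 35, 28, 28).
The pattern: 4th Thursday of the month.
January 2033 — 4th Thursday is 2033-01-27.
February 2033 — 4th Thursday is 2033-02-24.
4th Thursday of March 2033: 2033-03-24.
4th Thursday of April 2033: 2033-04-28.
4th Thursday of May 2033: 2033-05-26.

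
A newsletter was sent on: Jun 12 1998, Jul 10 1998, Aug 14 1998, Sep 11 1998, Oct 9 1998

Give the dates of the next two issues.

Nov 13 1998, Dec 11 1998

Gaps: 28, 35, 28, 28 days — a mix of 28 and 35. Every date is a Friday.
Each is the 2nd Friday of its month.
2nd Friday of November 1998: Nov 13 1998.
December 1998 — 2nd Friday is Dec 11 1998.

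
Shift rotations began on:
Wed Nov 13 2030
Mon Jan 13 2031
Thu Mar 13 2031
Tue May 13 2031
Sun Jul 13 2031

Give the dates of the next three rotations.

The day-of-month is always 13 (61, 59, 61, 61 days between events).
So this recurs on the 13th of every 2 months.
Next: September 2031 → Sat Sep 13 2031.
November 2031: Thu Nov 13 2031.
Next: January 2032 → Tue Jan 13 2032.

Sat Sep 13 2031, Thu Nov 13 2031, Tue Jan 13 2032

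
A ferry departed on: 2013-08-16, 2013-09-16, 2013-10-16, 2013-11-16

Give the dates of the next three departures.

2013-12-16, 2014-01-16, 2014-02-16

Each date is the 16th; the gaps (31, 30, 31) track the month lengths.
The rule is the 16th of each month.
December 2013: 2013-12-16.
January 2014: 2014-01-16.
Next: February 2014 → 2014-02-16.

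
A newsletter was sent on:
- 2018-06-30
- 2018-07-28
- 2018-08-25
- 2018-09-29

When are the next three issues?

2018-10-27, 2018-11-24, 2018-12-29

These are Saturdays with 28, 28, 35-day gaps.
Each is the final Saturday of its month — 2018-06-30 is past the 28th, so '4th Saturday' doesn't fit.
Last Saturday of October 2018: 2018-10-27.
November 2018 ends with Saturday 2018-11-24.
December 2018 ends with Saturday 2018-12-29.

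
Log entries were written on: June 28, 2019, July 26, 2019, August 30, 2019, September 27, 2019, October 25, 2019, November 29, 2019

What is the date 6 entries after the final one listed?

May 29, 2020

Every date is a Friday; gaps 28, 35, 28, 28, 35 days.
Each is the last Friday of its month (at least one falls on the 29th or later, ruling out '4th Friday').
Last Friday of December 2019: December 27, 2019.
January 2020 ends with Friday January 31, 2020.
February 2020 ends with Friday February 28, 2020.
March 2020 ends with Friday March 27, 2020.
April 2020 ends with Friday April 24, 2020.
May 2020 ends with Friday May 29, 2020.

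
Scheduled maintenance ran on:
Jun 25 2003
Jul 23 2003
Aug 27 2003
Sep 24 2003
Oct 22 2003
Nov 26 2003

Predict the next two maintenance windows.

Gaps: 28, 35, 28, 28, 35 days — a mix of 28 and 35. Every date is a Wednesday.
Each is the 4th Wednesday of its month.
4th Wednesday of December 2003: Dec 24 2003.
January 2004 — 4th Wednesday is Jan 28 2004.

Dec 24 2003, Jan 28 2004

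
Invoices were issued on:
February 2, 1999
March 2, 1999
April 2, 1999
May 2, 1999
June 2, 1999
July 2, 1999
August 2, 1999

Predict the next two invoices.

September 2, 1999; October 2, 1999

The day-of-month is always 2 (28, 31, 30, 31, 30, 31 days between events).
So this recurs on the 2nd of each month.
Next: September 1999 → September 2, 1999.
Next: October 1999 → October 2, 1999.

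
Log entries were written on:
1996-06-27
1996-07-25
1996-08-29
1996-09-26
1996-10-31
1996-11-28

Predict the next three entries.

1996-12-26, 1997-01-30, 1997-02-27

All Thursdays; the gaps (28, 35, 28, 35, 28) vary with month length.
This is the last Thursday of each month.
Last Thursday of December 1996: 1996-12-26.
Last Thursday of January 1997: 1997-01-30.
Last Thursday of February 1997: 1997-02-27.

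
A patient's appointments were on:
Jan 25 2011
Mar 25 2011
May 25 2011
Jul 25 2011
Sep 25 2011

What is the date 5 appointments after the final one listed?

Jul 25 2012

Gaps: 59, 61, 61, 62 days — not constant. Every event is on the 25th of the month.
Pattern: the 25th of every 2 months.
November 2011: Nov 25 2011.
January 2012: Jan 25 2012.
March 2012: Mar 25 2012.
Next: May 2012 → May 25 2012.
Next: July 2012 → Jul 25 2012.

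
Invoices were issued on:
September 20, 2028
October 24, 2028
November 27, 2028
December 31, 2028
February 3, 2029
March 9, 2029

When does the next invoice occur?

April 12, 2029

The spacing is 34, 34, 34, 34, 34 days — always 34 days.
March 9, 2029 + 34 days = April 12, 2029.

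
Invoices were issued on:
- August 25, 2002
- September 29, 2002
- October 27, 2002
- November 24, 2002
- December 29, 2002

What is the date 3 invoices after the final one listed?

March 30, 2003

Every date is a Sunday; gaps 35, 28, 28, 35 days.
Each is the last Sunday of its month (at least one falls on the 29th or later, ruling out '4th Sunday').
January 2003 ends with Sunday January 26, 2003.
Last Sunday of February 2003: February 23, 2003.
Last Sunday of March 2003: March 30, 2003.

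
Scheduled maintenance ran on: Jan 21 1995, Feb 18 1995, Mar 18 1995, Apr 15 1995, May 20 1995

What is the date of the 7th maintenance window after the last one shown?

Dec 16 1995

All dates are Saturdays, 28, 28, 28, 35 days apart.
Specifically, the 3rd Saturday of each month.
June 1995 — 3rd Saturday is Jun 17 1995.
3rd Saturday of July 1995: Jul 15 1995.
3rd Saturday of August 1995: Aug 19 1995.
September 1995 — 3rd Saturday is Sep 16 1995.
3rd Saturday of October 1995: Oct 21 1995.
3rd Saturday of November 1995: Nov 18 1995.
3rd Saturday of December 1995: Dec 16 1995.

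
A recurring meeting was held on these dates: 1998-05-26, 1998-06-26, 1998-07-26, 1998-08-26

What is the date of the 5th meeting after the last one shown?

The day-of-month is always 26 (31, 30, 31 days between events).
So this recurs on the 26th of each month.
September 1998: 1998-09-26.
Next: October 1998 → 1998-10-26.
Next: November 1998 → 1998-11-26.
Next: December 1998 → 1998-12-26.
January 1999: 1999-01-26.

1999-01-26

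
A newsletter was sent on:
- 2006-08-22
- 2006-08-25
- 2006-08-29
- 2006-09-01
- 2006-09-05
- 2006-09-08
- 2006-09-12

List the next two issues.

Gaps: 3, 4, 3, 4, 3, 4 days — not constant, but cyclic with period 2.
The events fall on every Tuesday and Friday.
The following Friday is 2006-09-15.
Next Tuesday: 2006-09-19.

2006-09-15, 2006-09-19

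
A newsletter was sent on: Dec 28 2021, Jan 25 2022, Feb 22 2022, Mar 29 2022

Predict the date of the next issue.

Every date is a Tuesday; gaps 28, 28, 35 days.
Each is the last Tuesday of its month (at least one falls on the 29th or later, ruling out '4th Tuesday').
Last Tuesday of April 2022: Apr 26 2022.

Apr 26 2022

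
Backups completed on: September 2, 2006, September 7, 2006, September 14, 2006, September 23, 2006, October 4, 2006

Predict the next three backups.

October 17, 2006; November 1, 2006; November 18, 2006

The spacing grows by 2 each time: 5, 7, 9, 11 days.
Next gap: 13 days. October 4, 2006 + 13 days = October 17, 2006.
Next gap: 15 days. October 17, 2006 + 15 days = November 1, 2006.
Next gap: 17 days. November 1, 2006 + 17 days = November 18, 2006.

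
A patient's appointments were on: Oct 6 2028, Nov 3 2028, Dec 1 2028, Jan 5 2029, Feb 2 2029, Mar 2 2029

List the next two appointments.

Apr 6 2029, May 4 2029

All dates are Fridays, 28, 28, 35, 28, 28 days apart.
Specifically, the 1st Friday of each month.
1st Friday of April 2029: Apr 6 2029.
May 2029 — 1st Friday is May 4 2029.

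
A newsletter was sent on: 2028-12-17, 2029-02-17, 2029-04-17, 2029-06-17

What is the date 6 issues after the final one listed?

2030-06-17

Gaps: 62, 59, 61 days — not constant. Every event is on the 17th of the month.
Pattern: the 17th of every 2 months.
August 2029: 2029-08-17.
October 2029: 2029-10-17.
December 2029: 2029-12-17.
Next: February 2030 → 2030-02-17.
April 2030: 2030-04-17.
June 2030: 2030-06-17.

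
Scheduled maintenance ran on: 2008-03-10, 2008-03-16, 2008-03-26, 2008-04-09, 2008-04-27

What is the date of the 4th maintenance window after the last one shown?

The spacing grows by 4 each time: 6, 10, 14, 18 days.
Next gap: 22 days. 2008-04-27 + 22 days = 2008-05-19.
Next gap: 26 days. 2008-05-19 + 26 days = 2008-06-14.
Next gap: 30 days. 2008-06-14 + 30 days = 2008-07-14.
Next gap: 34 days. 2008-07-14 + 34 days = 2008-08-17.

2008-08-17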